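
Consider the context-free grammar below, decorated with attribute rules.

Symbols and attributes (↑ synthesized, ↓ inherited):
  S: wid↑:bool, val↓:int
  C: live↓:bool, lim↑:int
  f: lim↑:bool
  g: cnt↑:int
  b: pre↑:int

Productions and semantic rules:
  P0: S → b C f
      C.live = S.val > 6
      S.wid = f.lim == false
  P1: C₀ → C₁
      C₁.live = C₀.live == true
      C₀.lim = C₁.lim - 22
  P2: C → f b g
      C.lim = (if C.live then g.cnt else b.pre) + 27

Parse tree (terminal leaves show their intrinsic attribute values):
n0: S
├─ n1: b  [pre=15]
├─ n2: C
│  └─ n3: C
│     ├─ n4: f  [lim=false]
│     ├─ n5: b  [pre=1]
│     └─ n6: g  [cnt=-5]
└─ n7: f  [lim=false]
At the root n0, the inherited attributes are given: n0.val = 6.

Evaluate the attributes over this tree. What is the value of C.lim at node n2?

6

1. n0.val = 6  [given at root]
2. n1.pre = 15  [terminal]
3. n2.live = false  [S.val > 6]
4. n3.live = false  [C₀.live == true]
5. n4.lim = false  [terminal]
6. n5.pre = 1  [terminal]
7. n6.cnt = -5  [terminal]
8. n3.lim = 28  [(if C.live then g.cnt else b.pre) + 27]
9. n2.lim = 6  [C₁.lim - 22]
10. n7.lim = false  [terminal]
11. n0.wid = true  [f.lim == false]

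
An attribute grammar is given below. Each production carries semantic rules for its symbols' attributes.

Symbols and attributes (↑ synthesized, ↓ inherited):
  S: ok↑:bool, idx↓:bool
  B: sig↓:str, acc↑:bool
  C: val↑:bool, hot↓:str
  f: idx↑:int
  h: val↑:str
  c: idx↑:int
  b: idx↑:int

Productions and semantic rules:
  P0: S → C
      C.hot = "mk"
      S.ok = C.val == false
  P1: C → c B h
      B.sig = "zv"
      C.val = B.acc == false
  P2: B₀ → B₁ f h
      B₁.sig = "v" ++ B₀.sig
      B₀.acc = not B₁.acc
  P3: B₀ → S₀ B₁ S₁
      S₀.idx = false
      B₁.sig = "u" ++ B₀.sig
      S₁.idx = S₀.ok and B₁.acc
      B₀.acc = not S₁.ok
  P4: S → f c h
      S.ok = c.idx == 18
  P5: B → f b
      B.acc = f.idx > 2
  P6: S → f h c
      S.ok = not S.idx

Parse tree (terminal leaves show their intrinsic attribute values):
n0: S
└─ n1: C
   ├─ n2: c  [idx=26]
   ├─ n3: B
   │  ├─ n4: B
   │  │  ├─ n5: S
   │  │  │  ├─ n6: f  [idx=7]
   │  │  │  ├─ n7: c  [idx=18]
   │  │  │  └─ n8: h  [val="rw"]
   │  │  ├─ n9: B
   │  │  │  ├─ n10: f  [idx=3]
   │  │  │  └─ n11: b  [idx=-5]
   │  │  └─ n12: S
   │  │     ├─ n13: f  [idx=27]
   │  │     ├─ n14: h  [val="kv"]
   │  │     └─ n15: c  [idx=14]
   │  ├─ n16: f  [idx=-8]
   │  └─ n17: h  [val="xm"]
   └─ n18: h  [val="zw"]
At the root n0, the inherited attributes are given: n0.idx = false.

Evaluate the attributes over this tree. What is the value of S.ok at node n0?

false

1. n0.idx = false  [given at root]
2. n1.hot = "mk"  ["mk"]
3. n2.idx = 26  [terminal]
4. n3.sig = "zv"  ["zv"]
5. n4.sig = "vzv"  ["v" ++ B₀.sig]
6. n5.idx = false  [false]
7. n6.idx = 7  [terminal]
8. n7.idx = 18  [terminal]
9. n8.val = "rw"  [terminal]
10. n5.ok = true  [c.idx == 18]
11. n9.sig = "uvzv"  ["u" ++ B₀.sig]
12. n10.idx = 3  [terminal]
13. n11.idx = -5  [terminal]
14. n9.acc = true  [f.idx > 2]
15. n12.idx = true  [S₀.ok and B₁.acc]
16. n13.idx = 27  [terminal]
17. n14.val = "kv"  [terminal]
18. n15.idx = 14  [terminal]
19. n12.ok = false  [not S.idx]
20. n4.acc = true  [not S₁.ok]
21. n16.idx = -8  [terminal]
22. n17.val = "xm"  [terminal]
23. n3.acc = false  [not B₁.acc]
24. n18.val = "zw"  [terminal]
25. n1.val = true  [B.acc == false]
26. n0.ok = false  [C.val == false]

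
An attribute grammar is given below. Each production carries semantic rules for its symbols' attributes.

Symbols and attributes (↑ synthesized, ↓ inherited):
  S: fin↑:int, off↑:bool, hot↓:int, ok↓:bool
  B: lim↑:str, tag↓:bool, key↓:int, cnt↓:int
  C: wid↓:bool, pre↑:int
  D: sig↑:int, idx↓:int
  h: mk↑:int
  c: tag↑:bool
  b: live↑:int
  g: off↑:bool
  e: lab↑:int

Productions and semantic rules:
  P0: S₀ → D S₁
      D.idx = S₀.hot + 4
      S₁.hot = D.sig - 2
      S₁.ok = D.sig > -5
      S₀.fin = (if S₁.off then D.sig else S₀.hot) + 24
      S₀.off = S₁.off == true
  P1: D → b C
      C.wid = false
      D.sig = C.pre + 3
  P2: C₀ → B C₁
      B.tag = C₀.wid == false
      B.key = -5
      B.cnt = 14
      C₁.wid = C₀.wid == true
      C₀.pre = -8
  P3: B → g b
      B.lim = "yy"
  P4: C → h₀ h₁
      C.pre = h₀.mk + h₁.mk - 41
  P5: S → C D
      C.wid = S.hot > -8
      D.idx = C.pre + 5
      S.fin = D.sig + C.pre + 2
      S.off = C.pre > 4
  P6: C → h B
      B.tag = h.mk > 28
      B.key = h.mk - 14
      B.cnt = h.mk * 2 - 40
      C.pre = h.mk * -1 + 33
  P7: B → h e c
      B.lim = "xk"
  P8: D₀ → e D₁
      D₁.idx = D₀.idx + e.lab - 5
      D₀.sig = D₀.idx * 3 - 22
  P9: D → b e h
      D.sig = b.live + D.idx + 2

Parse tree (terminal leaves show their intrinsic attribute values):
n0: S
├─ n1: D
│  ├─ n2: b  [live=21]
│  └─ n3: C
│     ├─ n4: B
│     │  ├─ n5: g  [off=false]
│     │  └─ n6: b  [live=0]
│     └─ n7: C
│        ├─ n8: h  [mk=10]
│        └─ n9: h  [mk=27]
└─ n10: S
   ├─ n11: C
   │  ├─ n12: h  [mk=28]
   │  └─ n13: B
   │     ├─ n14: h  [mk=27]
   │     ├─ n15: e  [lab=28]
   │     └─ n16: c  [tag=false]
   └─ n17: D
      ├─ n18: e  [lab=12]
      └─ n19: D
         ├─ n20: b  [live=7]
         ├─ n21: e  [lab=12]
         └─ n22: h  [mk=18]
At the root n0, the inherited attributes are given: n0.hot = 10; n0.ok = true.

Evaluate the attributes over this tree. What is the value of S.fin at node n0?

19

1. n0.hot = 10  [given at root]
2. n0.ok = true  [given at root]
3. n1.idx = 14  [S₀.hot + 4]
4. n2.live = 21  [terminal]
5. n3.wid = false  [false]
6. n4.tag = true  [C₀.wid == false]
7. n4.key = -5  [-5]
8. n4.cnt = 14  [14]
9. n5.off = false  [terminal]
10. n6.live = 0  [terminal]
11. n4.lim = "yy"  ["yy"]
12. n7.wid = false  [C₀.wid == true]
13. n8.mk = 10  [terminal]
14. n9.mk = 27  [terminal]
15. n7.pre = -4  [h₀.mk + h₁.mk - 41]
16. n3.pre = -8  [-8]
17. n1.sig = -5  [C.pre + 3]
18. n10.hot = -7  [D.sig - 2]
19. n10.ok = false  [D.sig > -5]
20. n11.wid = true  [S.hot > -8]
21. n12.mk = 28  [terminal]
22. n13.tag = false  [h.mk > 28]
23. n13.key = 14  [h.mk - 14]
24. n13.cnt = 16  [h.mk * 2 - 40]
25. n14.mk = 27  [terminal]
26. n15.lab = 28  [terminal]
27. n16.tag = false  [terminal]
28. n13.lim = "xk"  ["xk"]
29. n11.pre = 5  [h.mk * -1 + 33]
30. n17.idx = 10  [C.pre + 5]
31. n18.lab = 12  [terminal]
32. n19.idx = 17  [D₀.idx + e.lab - 5]
33. n20.live = 7  [terminal]
34. n21.lab = 12  [terminal]
35. n22.mk = 18  [terminal]
36. n19.sig = 26  [b.live + D.idx + 2]
37. n17.sig = 8  [D₀.idx * 3 - 22]
38. n10.fin = 15  [D.sig + C.pre + 2]
39. n10.off = true  [C.pre > 4]
40. n0.fin = 19  [(if S₁.off then D.sig else S₀.hot) + 24]
41. n0.off = true  [S₁.off == true]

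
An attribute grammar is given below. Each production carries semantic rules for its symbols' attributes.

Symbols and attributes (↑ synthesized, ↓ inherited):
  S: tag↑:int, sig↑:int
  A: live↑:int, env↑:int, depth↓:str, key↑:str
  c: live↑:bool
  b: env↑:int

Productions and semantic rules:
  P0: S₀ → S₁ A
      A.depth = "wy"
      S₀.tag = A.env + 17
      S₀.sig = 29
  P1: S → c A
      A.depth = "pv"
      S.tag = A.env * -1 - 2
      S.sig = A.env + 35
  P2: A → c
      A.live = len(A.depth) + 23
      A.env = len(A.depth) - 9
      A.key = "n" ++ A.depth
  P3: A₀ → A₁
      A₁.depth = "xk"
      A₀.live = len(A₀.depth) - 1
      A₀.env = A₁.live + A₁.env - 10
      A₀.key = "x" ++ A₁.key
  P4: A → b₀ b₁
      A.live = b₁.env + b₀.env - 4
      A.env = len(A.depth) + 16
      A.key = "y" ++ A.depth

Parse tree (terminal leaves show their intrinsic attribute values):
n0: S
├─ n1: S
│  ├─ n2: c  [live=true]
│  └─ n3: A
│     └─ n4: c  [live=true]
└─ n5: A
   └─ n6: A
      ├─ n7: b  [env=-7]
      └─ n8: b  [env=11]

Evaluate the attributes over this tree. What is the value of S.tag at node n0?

25

1. n2.live = true  [terminal]
2. n3.depth = "pv"  ["pv"]
3. n4.live = true  [terminal]
4. n3.live = 25  [len(A.depth) + 23]
5. n3.env = -7  [len(A.depth) - 9]
6. n3.key = "npv"  ["n" ++ A.depth]
7. n1.tag = 5  [A.env * -1 - 2]
8. n1.sig = 28  [A.env + 35]
9. n5.depth = "wy"  ["wy"]
10. n6.depth = "xk"  ["xk"]
11. n7.env = -7  [terminal]
12. n8.env = 11  [terminal]
13. n6.live = 0  [b₁.env + b₀.env - 4]
14. n6.env = 18  [len(A.depth) + 16]
15. n6.key = "yxk"  ["y" ++ A.depth]
16. n5.live = 1  [len(A₀.depth) - 1]
17. n5.env = 8  [A₁.live + A₁.env - 10]
18. n5.key = "xyxk"  ["x" ++ A₁.key]
19. n0.tag = 25  [A.env + 17]
20. n0.sig = 29  [29]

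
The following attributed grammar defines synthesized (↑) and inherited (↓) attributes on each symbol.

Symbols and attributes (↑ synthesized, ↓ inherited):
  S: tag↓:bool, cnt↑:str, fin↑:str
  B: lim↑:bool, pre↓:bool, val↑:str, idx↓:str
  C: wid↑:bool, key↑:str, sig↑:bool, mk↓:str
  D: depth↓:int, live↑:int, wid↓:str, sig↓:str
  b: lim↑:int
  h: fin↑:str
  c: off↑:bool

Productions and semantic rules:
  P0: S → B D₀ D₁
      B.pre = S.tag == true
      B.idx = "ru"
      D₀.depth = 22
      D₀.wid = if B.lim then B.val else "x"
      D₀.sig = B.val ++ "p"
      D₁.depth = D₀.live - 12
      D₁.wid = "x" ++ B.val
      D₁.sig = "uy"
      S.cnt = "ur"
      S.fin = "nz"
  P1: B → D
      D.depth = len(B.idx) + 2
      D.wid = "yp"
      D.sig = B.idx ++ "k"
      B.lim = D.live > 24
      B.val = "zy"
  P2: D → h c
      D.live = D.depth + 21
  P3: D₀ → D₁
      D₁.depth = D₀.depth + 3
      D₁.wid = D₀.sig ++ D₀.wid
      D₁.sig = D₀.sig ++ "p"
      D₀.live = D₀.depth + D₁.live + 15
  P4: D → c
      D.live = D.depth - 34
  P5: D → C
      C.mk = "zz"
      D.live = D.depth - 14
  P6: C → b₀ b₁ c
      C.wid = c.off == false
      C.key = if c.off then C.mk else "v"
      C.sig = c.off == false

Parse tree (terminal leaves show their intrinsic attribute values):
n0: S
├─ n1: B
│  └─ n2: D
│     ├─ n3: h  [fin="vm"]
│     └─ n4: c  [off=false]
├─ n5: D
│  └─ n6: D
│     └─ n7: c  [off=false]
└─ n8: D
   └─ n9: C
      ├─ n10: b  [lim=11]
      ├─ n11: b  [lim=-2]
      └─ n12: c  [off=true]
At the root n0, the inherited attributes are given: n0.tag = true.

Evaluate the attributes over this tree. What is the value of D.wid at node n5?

1. n0.tag = true  [given at root]
2. n1.pre = true  [S.tag == true]
3. n1.idx = "ru"  ["ru"]
4. n2.depth = 4  [len(B.idx) + 2]
5. n2.wid = "yp"  ["yp"]
6. n2.sig = "ruk"  [B.idx ++ "k"]
7. n3.fin = "vm"  [terminal]
8. n4.off = false  [terminal]
9. n2.live = 25  [D.depth + 21]
10. n1.lim = true  [D.live > 24]
11. n1.val = "zy"  ["zy"]
12. n5.depth = 22  [22]
13. n5.wid = "zy"  [if B.lim then B.val else "x"]
14. n5.sig = "zyp"  [B.val ++ "p"]
15. n6.depth = 25  [D₀.depth + 3]
16. n6.wid = "zypzy"  [D₀.sig ++ D₀.wid]
17. n6.sig = "zypp"  [D₀.sig ++ "p"]
18. n7.off = false  [terminal]
19. n6.live = -9  [D.depth - 34]
20. n5.live = 28  [D₀.depth + D₁.live + 15]
21. n8.depth = 16  [D₀.live - 12]
22. n8.wid = "xzy"  ["x" ++ B.val]
23. n8.sig = "uy"  ["uy"]
24. n9.mk = "zz"  ["zz"]
25. n10.lim = 11  [terminal]
26. n11.lim = -2  [terminal]
27. n12.off = true  [terminal]
28. n9.wid = false  [c.off == false]
29. n9.key = "zz"  [if c.off then C.mk else "v"]
30. n9.sig = false  [c.off == false]
31. n8.live = 2  [D.depth - 14]
32. n0.cnt = "ur"  ["ur"]
33. n0.fin = "nz"  ["nz"]

"zy"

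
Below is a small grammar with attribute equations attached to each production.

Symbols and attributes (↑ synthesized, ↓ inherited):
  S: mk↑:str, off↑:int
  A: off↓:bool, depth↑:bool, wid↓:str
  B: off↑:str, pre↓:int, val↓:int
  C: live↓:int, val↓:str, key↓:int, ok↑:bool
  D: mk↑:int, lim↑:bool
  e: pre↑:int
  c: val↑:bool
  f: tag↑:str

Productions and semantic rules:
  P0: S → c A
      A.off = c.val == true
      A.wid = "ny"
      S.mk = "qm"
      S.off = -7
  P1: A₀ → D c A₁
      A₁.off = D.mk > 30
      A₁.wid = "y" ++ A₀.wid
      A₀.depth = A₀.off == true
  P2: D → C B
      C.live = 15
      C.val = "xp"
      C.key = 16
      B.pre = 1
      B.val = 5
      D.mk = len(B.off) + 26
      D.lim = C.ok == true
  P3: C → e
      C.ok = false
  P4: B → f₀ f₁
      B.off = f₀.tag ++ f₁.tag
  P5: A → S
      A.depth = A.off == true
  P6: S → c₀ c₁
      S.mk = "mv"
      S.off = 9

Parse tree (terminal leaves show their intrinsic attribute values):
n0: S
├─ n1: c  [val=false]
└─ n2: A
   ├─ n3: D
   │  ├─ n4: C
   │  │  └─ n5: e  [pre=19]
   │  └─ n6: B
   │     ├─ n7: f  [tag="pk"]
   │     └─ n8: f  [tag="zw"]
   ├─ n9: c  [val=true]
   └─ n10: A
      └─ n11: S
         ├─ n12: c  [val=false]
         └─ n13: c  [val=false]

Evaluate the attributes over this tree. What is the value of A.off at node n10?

false

1. n1.val = false  [terminal]
2. n2.off = false  [c.val == true]
3. n2.wid = "ny"  ["ny"]
4. n4.live = 15  [15]
5. n4.val = "xp"  ["xp"]
6. n4.key = 16  [16]
7. n5.pre = 19  [terminal]
8. n4.ok = false  [false]
9. n6.pre = 1  [1]
10. n6.val = 5  [5]
11. n7.tag = "pk"  [terminal]
12. n8.tag = "zw"  [terminal]
13. n6.off = "pkzw"  [f₀.tag ++ f₁.tag]
14. n3.mk = 30  [len(B.off) + 26]
15. n3.lim = false  [C.ok == true]
16. n9.val = true  [terminal]
17. n10.off = false  [D.mk > 30]
18. n10.wid = "yny"  ["y" ++ A₀.wid]
19. n12.val = false  [terminal]
20. n13.val = false  [terminal]
21. n11.mk = "mv"  ["mv"]
22. n11.off = 9  [9]
23. n10.depth = false  [A.off == true]
24. n2.depth = false  [A₀.off == true]
25. n0.mk = "qm"  ["qm"]
26. n0.off = -7  [-7]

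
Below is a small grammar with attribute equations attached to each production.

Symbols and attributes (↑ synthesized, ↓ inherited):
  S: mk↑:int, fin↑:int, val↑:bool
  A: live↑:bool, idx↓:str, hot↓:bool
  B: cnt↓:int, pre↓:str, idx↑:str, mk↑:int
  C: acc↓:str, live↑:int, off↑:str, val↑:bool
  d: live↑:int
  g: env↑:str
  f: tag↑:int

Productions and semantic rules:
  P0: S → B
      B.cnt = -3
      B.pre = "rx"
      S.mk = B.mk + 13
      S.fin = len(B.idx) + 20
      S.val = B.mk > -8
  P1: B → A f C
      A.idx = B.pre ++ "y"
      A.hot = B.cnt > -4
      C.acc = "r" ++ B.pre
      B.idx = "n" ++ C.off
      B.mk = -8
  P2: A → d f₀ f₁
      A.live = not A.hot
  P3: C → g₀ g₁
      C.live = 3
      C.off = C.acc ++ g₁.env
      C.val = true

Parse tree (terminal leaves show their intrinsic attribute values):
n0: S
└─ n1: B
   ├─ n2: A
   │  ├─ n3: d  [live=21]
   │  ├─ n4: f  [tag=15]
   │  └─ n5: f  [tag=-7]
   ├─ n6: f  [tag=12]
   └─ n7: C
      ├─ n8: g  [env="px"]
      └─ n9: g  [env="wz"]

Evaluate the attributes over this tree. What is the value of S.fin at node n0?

26

1. n1.cnt = -3  [-3]
2. n1.pre = "rx"  ["rx"]
3. n2.idx = "rxy"  [B.pre ++ "y"]
4. n2.hot = true  [B.cnt > -4]
5. n3.live = 21  [terminal]
6. n4.tag = 15  [terminal]
7. n5.tag = -7  [terminal]
8. n2.live = false  [not A.hot]
9. n6.tag = 12  [terminal]
10. n7.acc = "rrx"  ["r" ++ B.pre]
11. n8.env = "px"  [terminal]
12. n9.env = "wz"  [terminal]
13. n7.live = 3  [3]
14. n7.off = "rrxwz"  [C.acc ++ g₁.env]
15. n7.val = true  [true]
16. n1.idx = "nrrxwz"  ["n" ++ C.off]
17. n1.mk = -8  [-8]
18. n0.mk = 5  [B.mk + 13]
19. n0.fin = 26  [len(B.idx) + 20]
20. n0.val = false  [B.mk > -8]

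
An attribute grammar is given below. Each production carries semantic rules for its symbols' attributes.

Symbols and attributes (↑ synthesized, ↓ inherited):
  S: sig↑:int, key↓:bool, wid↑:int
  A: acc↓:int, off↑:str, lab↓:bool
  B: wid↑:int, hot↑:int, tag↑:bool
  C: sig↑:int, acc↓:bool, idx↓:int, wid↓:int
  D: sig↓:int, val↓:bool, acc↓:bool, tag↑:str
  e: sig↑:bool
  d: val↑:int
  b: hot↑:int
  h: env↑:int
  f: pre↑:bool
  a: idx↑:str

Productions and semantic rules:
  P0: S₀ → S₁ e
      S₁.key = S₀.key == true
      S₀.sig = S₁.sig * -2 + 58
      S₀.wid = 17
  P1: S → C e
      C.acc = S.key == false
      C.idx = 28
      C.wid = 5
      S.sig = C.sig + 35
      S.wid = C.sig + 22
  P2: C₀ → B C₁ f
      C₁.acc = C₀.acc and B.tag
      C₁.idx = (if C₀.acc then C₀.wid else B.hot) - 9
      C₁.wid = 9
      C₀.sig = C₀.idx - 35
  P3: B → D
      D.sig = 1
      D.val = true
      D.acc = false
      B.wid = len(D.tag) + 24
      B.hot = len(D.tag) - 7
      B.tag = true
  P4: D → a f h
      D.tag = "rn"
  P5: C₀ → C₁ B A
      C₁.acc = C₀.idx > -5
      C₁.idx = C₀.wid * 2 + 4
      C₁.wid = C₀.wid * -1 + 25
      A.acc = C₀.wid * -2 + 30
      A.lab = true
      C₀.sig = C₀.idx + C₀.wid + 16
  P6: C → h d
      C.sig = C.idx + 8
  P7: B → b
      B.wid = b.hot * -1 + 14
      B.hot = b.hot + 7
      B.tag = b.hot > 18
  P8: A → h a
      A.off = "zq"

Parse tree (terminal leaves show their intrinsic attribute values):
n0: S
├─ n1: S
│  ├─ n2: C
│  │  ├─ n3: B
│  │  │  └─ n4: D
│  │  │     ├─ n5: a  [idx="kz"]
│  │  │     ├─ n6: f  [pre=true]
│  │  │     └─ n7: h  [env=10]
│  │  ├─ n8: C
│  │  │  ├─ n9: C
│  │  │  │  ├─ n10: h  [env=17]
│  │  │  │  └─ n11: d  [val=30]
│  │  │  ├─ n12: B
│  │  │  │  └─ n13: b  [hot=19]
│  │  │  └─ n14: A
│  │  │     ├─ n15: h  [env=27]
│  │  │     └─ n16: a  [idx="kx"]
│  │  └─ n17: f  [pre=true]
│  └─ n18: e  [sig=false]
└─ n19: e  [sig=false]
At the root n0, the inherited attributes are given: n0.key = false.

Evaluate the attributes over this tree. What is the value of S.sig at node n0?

2

1. n0.key = false  [given at root]
2. n1.key = false  [S₀.key == true]
3. n2.acc = true  [S.key == false]
4. n2.idx = 28  [28]
5. n2.wid = 5  [5]
6. n4.sig = 1  [1]
7. n4.val = true  [true]
8. n4.acc = false  [false]
9. n5.idx = "kz"  [terminal]
10. n6.pre = true  [terminal]
11. n7.env = 10  [terminal]
12. n4.tag = "rn"  ["rn"]
13. n3.wid = 26  [len(D.tag) + 24]
14. n3.hot = -5  [len(D.tag) - 7]
15. n3.tag = true  [true]
16. n8.acc = true  [C₀.acc and B.tag]
17. n8.idx = -4  [(if C₀.acc then C₀.wid else B.hot) - 9]
18. n8.wid = 9  [9]
19. n9.acc = true  [C₀.idx > -5]
20. n9.idx = 22  [C₀.wid * 2 + 4]
21. n9.wid = 16  [C₀.wid * -1 + 25]
22. n10.env = 17  [terminal]
23. n11.val = 30  [terminal]
24. n9.sig = 30  [C.idx + 8]
25. n13.hot = 19  [terminal]
26. n12.wid = -5  [b.hot * -1 + 14]
27. n12.hot = 26  [b.hot + 7]
28. n12.tag = true  [b.hot > 18]
29. n14.acc = 12  [C₀.wid * -2 + 30]
30. n14.lab = true  [true]
31. n15.env = 27  [terminal]
32. n16.idx = "kx"  [terminal]
33. n14.off = "zq"  ["zq"]
34. n8.sig = 21  [C₀.idx + C₀.wid + 16]
35. n17.pre = true  [terminal]
36. n2.sig = -7  [C₀.idx - 35]
37. n18.sig = false  [terminal]
38. n1.sig = 28  [C.sig + 35]
39. n1.wid = 15  [C.sig + 22]
40. n19.sig = false  [terminal]
41. n0.sig = 2  [S₁.sig * -2 + 58]
42. n0.wid = 17  [17]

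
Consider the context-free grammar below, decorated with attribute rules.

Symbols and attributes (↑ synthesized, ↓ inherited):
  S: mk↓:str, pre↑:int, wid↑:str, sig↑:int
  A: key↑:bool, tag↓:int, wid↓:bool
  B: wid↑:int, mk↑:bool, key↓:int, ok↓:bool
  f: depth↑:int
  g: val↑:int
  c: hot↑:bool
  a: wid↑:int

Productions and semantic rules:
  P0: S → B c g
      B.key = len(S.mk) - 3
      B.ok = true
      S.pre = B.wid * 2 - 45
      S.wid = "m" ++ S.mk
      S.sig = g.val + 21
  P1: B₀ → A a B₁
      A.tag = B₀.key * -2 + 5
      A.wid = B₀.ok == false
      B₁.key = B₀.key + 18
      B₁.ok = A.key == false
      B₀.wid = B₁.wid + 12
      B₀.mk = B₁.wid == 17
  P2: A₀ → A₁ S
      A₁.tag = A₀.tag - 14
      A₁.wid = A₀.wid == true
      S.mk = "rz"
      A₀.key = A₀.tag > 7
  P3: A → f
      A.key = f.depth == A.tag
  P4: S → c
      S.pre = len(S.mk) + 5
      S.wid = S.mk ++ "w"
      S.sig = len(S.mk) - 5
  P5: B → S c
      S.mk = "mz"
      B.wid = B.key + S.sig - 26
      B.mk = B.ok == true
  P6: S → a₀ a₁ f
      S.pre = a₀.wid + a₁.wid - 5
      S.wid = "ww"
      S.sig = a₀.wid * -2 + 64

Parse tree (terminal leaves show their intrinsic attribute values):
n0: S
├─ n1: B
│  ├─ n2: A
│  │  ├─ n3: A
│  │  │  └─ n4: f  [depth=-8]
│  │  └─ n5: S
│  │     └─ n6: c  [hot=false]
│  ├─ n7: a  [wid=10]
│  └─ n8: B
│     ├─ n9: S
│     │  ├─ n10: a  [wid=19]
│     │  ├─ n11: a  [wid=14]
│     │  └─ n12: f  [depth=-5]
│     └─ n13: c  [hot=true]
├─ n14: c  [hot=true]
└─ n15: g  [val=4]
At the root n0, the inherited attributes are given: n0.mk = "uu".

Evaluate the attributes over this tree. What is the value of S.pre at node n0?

13

1. n0.mk = "uu"  [given at root]
2. n1.key = -1  [len(S.mk) - 3]
3. n1.ok = true  [true]
4. n2.tag = 7  [B₀.key * -2 + 5]
5. n2.wid = false  [B₀.ok == false]
6. n3.tag = -7  [A₀.tag - 14]
7. n3.wid = false  [A₀.wid == true]
8. n4.depth = -8  [terminal]
9. n3.key = false  [f.depth == A.tag]
10. n5.mk = "rz"  ["rz"]
11. n6.hot = false  [terminal]
12. n5.pre = 7  [len(S.mk) + 5]
13. n5.wid = "rzw"  [S.mk ++ "w"]
14. n5.sig = -3  [len(S.mk) - 5]
15. n2.key = false  [A₀.tag > 7]
16. n7.wid = 10  [terminal]
17. n8.key = 17  [B₀.key + 18]
18. n8.ok = true  [A.key == false]
19. n9.mk = "mz"  ["mz"]
20. n10.wid = 19  [terminal]
21. n11.wid = 14  [terminal]
22. n12.depth = -5  [terminal]
23. n9.pre = 28  [a₀.wid + a₁.wid - 5]
24. n9.wid = "ww"  ["ww"]
25. n9.sig = 26  [a₀.wid * -2 + 64]
26. n13.hot = true  [terminal]
27. n8.wid = 17  [B.key + S.sig - 26]
28. n8.mk = true  [B.ok == true]
29. n1.wid = 29  [B₁.wid + 12]
30. n1.mk = true  [B₁.wid == 17]
31. n14.hot = true  [terminal]
32. n15.val = 4  [terminal]
33. n0.pre = 13  [B.wid * 2 - 45]
34. n0.wid = "muu"  ["m" ++ S.mk]
35. n0.sig = 25  [g.val + 21]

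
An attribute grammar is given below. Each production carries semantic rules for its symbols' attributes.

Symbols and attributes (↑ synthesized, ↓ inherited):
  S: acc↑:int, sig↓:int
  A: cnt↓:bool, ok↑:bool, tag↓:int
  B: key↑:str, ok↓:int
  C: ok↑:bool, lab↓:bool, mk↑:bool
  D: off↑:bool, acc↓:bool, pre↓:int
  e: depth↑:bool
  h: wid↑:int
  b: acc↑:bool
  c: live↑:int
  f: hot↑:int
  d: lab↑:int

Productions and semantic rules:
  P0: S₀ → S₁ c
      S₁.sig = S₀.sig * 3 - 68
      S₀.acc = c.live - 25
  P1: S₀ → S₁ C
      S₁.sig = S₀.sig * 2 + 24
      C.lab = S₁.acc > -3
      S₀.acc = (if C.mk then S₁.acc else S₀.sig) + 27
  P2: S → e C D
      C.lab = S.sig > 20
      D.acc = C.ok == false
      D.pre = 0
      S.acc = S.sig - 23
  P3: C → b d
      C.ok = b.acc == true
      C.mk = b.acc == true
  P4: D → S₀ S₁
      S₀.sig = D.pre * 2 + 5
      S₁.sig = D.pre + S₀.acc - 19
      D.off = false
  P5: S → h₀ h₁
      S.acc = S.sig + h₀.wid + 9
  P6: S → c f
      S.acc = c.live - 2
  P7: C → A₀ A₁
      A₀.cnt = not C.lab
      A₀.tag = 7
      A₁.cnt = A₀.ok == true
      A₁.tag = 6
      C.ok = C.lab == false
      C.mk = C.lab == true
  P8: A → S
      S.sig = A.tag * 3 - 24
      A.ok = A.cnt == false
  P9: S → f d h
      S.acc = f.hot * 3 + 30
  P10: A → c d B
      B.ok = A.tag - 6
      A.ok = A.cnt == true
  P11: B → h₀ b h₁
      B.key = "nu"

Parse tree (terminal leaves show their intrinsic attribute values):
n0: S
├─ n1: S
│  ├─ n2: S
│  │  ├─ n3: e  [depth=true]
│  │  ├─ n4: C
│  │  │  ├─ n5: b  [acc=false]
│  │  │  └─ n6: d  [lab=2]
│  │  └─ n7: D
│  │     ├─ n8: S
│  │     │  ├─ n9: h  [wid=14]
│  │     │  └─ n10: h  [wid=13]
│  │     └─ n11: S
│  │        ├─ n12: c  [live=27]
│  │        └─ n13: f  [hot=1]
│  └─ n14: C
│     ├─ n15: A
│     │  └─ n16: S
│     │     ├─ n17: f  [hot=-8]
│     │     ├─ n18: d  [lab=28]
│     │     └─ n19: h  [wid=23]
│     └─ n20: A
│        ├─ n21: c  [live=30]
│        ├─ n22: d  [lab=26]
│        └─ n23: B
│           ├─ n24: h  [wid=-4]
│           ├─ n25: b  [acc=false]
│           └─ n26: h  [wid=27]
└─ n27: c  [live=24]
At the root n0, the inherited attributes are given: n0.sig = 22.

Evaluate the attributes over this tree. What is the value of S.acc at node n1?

1. n0.sig = 22  [given at root]
2. n1.sig = -2  [S₀.sig * 3 - 68]
3. n2.sig = 20  [S₀.sig * 2 + 24]
4. n3.depth = true  [terminal]
5. n4.lab = false  [S.sig > 20]
6. n5.acc = false  [terminal]
7. n6.lab = 2  [terminal]
8. n4.ok = false  [b.acc == true]
9. n4.mk = false  [b.acc == true]
10. n7.acc = true  [C.ok == false]
11. n7.pre = 0  [0]
12. n8.sig = 5  [D.pre * 2 + 5]
13. n9.wid = 14  [terminal]
14. n10.wid = 13  [terminal]
15. n8.acc = 28  [S.sig + h₀.wid + 9]
16. n11.sig = 9  [D.pre + S₀.acc - 19]
17. n12.live = 27  [terminal]
18. n13.hot = 1  [terminal]
19. n11.acc = 25  [c.live - 2]
20. n7.off = false  [false]
21. n2.acc = -3  [S.sig - 23]
22. n14.lab = false  [S₁.acc > -3]
23. n15.cnt = true  [not C.lab]
24. n15.tag = 7  [7]
25. n16.sig = -3  [A.tag * 3 - 24]
26. n17.hot = -8  [terminal]
27. n18.lab = 28  [terminal]
28. n19.wid = 23  [terminal]
29. n16.acc = 6  [f.hot * 3 + 30]
30. n15.ok = false  [A.cnt == false]
31. n20.cnt = false  [A₀.ok == true]
32. n20.tag = 6  [6]
33. n21.live = 30  [terminal]
34. n22.lab = 26  [terminal]
35. n23.ok = 0  [A.tag - 6]
36. n24.wid = -4  [terminal]
37. n25.acc = false  [terminal]
38. n26.wid = 27  [terminal]
39. n23.key = "nu"  ["nu"]
40. n20.ok = false  [A.cnt == true]
41. n14.ok = true  [C.lab == false]
42. n14.mk = false  [C.lab == true]
43. n1.acc = 25  [(if C.mk then S₁.acc else S₀.sig) + 27]
44. n27.live = 24  [terminal]
45. n0.acc = -1  [c.live - 25]

25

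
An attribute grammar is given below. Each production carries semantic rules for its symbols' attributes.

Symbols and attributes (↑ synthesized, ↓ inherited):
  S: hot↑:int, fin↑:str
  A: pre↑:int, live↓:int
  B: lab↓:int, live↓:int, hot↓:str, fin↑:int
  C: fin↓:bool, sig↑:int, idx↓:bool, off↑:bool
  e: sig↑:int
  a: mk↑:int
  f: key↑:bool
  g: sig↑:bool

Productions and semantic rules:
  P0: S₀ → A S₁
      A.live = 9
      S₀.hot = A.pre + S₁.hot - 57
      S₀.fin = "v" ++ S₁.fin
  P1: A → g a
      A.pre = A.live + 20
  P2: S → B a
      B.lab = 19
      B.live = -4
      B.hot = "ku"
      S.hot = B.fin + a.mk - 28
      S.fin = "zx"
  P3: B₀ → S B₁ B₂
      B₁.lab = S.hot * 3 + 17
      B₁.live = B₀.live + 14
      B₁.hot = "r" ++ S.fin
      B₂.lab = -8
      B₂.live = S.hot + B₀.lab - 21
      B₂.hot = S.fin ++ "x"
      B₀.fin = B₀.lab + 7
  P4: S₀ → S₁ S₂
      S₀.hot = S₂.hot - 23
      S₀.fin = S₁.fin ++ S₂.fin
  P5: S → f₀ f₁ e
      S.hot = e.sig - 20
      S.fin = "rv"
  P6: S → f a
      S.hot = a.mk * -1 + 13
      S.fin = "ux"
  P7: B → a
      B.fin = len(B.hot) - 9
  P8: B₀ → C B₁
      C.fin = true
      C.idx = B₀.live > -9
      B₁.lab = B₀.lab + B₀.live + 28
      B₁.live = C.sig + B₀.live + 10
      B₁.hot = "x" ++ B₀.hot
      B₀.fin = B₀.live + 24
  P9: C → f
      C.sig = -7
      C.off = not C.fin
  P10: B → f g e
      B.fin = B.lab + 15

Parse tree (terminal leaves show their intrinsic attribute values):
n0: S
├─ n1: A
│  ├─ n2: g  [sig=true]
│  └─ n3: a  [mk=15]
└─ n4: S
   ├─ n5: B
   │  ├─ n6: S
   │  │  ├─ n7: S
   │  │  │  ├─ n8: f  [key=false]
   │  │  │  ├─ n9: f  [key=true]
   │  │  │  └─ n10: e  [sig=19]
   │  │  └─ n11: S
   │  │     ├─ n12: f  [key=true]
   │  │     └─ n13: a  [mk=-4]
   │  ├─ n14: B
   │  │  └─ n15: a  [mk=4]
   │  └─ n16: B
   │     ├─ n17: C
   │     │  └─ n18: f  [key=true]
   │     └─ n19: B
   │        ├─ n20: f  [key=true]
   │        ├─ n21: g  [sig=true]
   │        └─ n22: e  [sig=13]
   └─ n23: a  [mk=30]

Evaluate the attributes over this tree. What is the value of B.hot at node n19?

1. n1.live = 9  [9]
2. n2.sig = true  [terminal]
3. n3.mk = 15  [terminal]
4. n1.pre = 29  [A.live + 20]
5. n5.lab = 19  [19]
6. n5.live = -4  [-4]
7. n5.hot = "ku"  ["ku"]
8. n8.key = false  [terminal]
9. n9.key = true  [terminal]
10. n10.sig = 19  [terminal]
11. n7.hot = -1  [e.sig - 20]
12. n7.fin = "rv"  ["rv"]
13. n12.key = true  [terminal]
14. n13.mk = -4  [terminal]
15. n11.hot = 17  [a.mk * -1 + 13]
16. n11.fin = "ux"  ["ux"]
17. n6.hot = -6  [S₂.hot - 23]
18. n6.fin = "rvux"  [S₁.fin ++ S₂.fin]
19. n14.lab = -1  [S.hot * 3 + 17]
20. n14.live = 10  [B₀.live + 14]
21. n14.hot = "rrvux"  ["r" ++ S.fin]
22. n15.mk = 4  [terminal]
23. n14.fin = -4  [len(B.hot) - 9]
24. n16.lab = -8  [-8]
25. n16.live = -8  [S.hot + B₀.lab - 21]
26. n16.hot = "rvuxx"  [S.fin ++ "x"]
27. n17.fin = true  [true]
28. n17.idx = true  [B₀.live > -9]
29. n18.key = true  [terminal]
30. n17.sig = -7  [-7]
31. n17.off = false  [not C.fin]
32. n19.lab = 12  [B₀.lab + B₀.live + 28]
33. n19.live = -5  [C.sig + B₀.live + 10]
34. n19.hot = "xrvuxx"  ["x" ++ B₀.hot]
35. n20.key = true  [terminal]
36. n21.sig = true  [terminal]
37. n22.sig = 13  [terminal]
38. n19.fin = 27  [B.lab + 15]
39. n16.fin = 16  [B₀.live + 24]
40. n5.fin = 26  [B₀.lab + 7]
41. n23.mk = 30  [terminal]
42. n4.hot = 28  [B.fin + a.mk - 28]
43. n4.fin = "zx"  ["zx"]
44. n0.hot = 0  [A.pre + S₁.hot - 57]
45. n0.fin = "vzx"  ["v" ++ S₁.fin]

"xrvuxx"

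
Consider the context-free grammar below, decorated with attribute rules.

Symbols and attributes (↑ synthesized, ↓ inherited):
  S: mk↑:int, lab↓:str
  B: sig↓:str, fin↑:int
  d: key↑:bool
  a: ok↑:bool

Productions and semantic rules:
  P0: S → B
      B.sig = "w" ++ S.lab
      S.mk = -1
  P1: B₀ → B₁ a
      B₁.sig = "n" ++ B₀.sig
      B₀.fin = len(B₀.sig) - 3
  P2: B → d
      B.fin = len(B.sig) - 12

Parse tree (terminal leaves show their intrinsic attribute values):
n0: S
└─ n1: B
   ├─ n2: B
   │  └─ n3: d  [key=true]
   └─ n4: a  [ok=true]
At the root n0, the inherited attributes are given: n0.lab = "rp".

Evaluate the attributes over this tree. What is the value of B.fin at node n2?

1. n0.lab = "rp"  [given at root]
2. n1.sig = "wrp"  ["w" ++ S.lab]
3. n2.sig = "nwrp"  ["n" ++ B₀.sig]
4. n3.key = true  [terminal]
5. n2.fin = -8  [len(B.sig) - 12]
6. n4.ok = true  [terminal]
7. n1.fin = 0  [len(B₀.sig) - 3]
8. n0.mk = -1  [-1]

-8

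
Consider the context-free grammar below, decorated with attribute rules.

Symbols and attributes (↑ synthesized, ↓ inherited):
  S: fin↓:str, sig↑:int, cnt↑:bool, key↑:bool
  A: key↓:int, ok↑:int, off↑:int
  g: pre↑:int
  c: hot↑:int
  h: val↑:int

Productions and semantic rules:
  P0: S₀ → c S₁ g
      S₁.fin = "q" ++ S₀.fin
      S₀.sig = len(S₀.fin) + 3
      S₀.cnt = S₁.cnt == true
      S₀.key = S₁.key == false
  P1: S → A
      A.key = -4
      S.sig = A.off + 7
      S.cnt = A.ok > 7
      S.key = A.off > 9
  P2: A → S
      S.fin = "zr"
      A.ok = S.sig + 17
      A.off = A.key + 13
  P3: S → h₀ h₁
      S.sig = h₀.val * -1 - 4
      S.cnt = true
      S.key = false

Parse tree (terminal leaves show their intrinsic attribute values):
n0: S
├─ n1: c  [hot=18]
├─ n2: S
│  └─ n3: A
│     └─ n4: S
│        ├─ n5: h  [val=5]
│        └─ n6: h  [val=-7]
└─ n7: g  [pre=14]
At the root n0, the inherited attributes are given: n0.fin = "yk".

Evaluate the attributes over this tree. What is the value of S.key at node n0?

1. n0.fin = "yk"  [given at root]
2. n1.hot = 18  [terminal]
3. n2.fin = "qyk"  ["q" ++ S₀.fin]
4. n3.key = -4  [-4]
5. n4.fin = "zr"  ["zr"]
6. n5.val = 5  [terminal]
7. n6.val = -7  [terminal]
8. n4.sig = -9  [h₀.val * -1 - 4]
9. n4.cnt = true  [true]
10. n4.key = false  [false]
11. n3.ok = 8  [S.sig + 17]
12. n3.off = 9  [A.key + 13]
13. n2.sig = 16  [A.off + 7]
14. n2.cnt = true  [A.ok > 7]
15. n2.key = false  [A.off > 9]
16. n7.pre = 14  [terminal]
17. n0.sig = 5  [len(S₀.fin) + 3]
18. n0.cnt = true  [S₁.cnt == true]
19. n0.key = true  [S₁.key == false]

true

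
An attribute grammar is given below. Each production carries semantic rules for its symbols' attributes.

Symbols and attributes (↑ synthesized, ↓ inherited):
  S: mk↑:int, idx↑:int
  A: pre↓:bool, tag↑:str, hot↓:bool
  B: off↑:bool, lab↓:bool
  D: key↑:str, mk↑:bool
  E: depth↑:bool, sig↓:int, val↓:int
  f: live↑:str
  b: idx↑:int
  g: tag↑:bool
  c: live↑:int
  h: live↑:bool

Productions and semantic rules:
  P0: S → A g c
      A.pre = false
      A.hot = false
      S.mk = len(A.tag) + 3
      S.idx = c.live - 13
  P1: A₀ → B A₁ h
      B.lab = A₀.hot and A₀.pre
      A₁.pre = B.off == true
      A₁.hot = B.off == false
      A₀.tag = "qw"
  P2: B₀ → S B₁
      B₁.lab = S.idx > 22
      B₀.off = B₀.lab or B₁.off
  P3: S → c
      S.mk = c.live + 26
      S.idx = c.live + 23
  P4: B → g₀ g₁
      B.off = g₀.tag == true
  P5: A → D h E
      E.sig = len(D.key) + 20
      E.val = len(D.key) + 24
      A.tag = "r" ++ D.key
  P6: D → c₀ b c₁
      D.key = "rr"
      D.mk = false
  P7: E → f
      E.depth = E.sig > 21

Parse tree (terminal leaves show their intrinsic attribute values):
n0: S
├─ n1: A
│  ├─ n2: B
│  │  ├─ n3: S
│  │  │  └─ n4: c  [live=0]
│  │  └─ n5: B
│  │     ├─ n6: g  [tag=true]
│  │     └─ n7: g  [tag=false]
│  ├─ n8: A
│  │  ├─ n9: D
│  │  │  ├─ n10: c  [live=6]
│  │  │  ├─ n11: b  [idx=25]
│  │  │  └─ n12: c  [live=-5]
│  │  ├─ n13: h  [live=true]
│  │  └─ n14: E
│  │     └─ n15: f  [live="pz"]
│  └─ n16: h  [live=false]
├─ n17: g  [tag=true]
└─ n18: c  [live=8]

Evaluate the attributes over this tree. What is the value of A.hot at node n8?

1. n1.pre = false  [false]
2. n1.hot = false  [false]
3. n2.lab = false  [A₀.hot and A₀.pre]
4. n4.live = 0  [terminal]
5. n3.mk = 26  [c.live + 26]
6. n3.idx = 23  [c.live + 23]
7. n5.lab = true  [S.idx > 22]
8. n6.tag = true  [terminal]
9. n7.tag = false  [terminal]
10. n5.off = true  [g₀.tag == true]
11. n2.off = true  [B₀.lab or B₁.off]
12. n8.pre = true  [B.off == true]
13. n8.hot = false  [B.off == false]
14. n10.live = 6  [terminal]
15. n11.idx = 25  [terminal]
16. n12.live = -5  [terminal]
17. n9.key = "rr"  ["rr"]
18. n9.mk = false  [false]
19. n13.live = true  [terminal]
20. n14.sig = 22  [len(D.key) + 20]
21. n14.val = 26  [len(D.key) + 24]
22. n15.live = "pz"  [terminal]
23. n14.depth = true  [E.sig > 21]
24. n8.tag = "rrr"  ["r" ++ D.key]
25. n16.live = false  [terminal]
26. n1.tag = "qw"  ["qw"]
27. n17.tag = true  [terminal]
28. n18.live = 8  [terminal]
29. n0.mk = 5  [len(A.tag) + 3]
30. n0.idx = -5  [c.live - 13]

false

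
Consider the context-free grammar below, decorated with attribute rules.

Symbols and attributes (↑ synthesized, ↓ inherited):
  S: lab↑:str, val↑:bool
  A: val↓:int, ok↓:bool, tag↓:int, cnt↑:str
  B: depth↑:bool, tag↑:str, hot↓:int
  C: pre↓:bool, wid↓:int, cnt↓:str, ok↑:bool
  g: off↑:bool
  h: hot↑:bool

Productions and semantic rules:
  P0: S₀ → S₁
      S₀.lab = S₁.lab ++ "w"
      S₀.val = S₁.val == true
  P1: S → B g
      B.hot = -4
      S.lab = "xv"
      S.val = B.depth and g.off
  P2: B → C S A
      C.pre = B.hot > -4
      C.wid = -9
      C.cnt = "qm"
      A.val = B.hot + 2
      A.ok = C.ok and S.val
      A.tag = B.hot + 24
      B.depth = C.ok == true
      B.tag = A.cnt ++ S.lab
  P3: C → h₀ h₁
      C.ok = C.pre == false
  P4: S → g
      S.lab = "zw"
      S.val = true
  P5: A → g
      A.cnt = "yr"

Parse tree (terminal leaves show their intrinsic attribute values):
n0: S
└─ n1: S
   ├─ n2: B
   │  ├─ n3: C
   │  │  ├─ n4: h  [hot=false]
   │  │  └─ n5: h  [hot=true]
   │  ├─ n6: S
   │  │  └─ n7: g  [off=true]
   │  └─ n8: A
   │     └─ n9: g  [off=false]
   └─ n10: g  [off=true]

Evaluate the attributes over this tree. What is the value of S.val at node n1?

1. n2.hot = -4  [-4]
2. n3.pre = false  [B.hot > -4]
3. n3.wid = -9  [-9]
4. n3.cnt = "qm"  ["qm"]
5. n4.hot = false  [terminal]
6. n5.hot = true  [terminal]
7. n3.ok = true  [C.pre == false]
8. n7.off = true  [terminal]
9. n6.lab = "zw"  ["zw"]
10. n6.val = true  [true]
11. n8.val = -2  [B.hot + 2]
12. n8.ok = true  [C.ok and S.val]
13. n8.tag = 20  [B.hot + 24]
14. n9.off = false  [terminal]
15. n8.cnt = "yr"  ["yr"]
16. n2.depth = true  [C.ok == true]
17. n2.tag = "yrzw"  [A.cnt ++ S.lab]
18. n10.off = true  [terminal]
19. n1.lab = "xv"  ["xv"]
20. n1.val = true  [B.depth and g.off]
21. n0.lab = "xvw"  [S₁.lab ++ "w"]
22. n0.val = true  [S₁.val == true]

true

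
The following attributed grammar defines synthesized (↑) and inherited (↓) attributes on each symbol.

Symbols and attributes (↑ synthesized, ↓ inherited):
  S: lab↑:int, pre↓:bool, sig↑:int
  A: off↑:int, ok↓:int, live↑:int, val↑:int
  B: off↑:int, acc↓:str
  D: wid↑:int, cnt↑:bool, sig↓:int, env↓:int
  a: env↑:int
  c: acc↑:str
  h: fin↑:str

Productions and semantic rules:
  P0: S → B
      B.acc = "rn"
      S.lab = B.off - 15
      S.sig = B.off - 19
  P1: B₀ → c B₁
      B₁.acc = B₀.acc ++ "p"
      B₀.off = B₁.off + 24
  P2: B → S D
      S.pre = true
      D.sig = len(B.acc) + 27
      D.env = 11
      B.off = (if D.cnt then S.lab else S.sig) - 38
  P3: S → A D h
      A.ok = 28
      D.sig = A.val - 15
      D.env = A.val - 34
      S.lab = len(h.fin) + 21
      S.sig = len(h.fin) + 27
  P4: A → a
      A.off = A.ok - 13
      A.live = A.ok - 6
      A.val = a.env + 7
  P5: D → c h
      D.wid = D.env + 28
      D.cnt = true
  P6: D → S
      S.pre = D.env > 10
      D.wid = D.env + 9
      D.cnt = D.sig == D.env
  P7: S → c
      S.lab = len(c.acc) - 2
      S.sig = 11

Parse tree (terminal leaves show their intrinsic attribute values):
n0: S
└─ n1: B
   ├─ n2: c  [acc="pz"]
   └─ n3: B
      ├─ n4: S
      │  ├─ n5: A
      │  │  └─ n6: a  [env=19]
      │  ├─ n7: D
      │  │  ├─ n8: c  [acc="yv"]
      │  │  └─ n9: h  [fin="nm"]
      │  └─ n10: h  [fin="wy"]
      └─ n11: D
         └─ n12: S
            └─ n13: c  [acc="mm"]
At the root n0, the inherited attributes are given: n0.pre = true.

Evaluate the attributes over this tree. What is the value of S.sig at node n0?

-4

1. n0.pre = true  [given at root]
2. n1.acc = "rn"  ["rn"]
3. n2.acc = "pz"  [terminal]
4. n3.acc = "rnp"  [B₀.acc ++ "p"]
5. n4.pre = true  [true]
6. n5.ok = 28  [28]
7. n6.env = 19  [terminal]
8. n5.off = 15  [A.ok - 13]
9. n5.live = 22  [A.ok - 6]
10. n5.val = 26  [a.env + 7]
11. n7.sig = 11  [A.val - 15]
12. n7.env = -8  [A.val - 34]
13. n8.acc = "yv"  [terminal]
14. n9.fin = "nm"  [terminal]
15. n7.wid = 20  [D.env + 28]
16. n7.cnt = true  [true]
17. n10.fin = "wy"  [terminal]
18. n4.lab = 23  [len(h.fin) + 21]
19. n4.sig = 29  [len(h.fin) + 27]
20. n11.sig = 30  [len(B.acc) + 27]
21. n11.env = 11  [11]
22. n12.pre = true  [D.env > 10]
23. n13.acc = "mm"  [terminal]
24. n12.lab = 0  [len(c.acc) - 2]
25. n12.sig = 11  [11]
26. n11.wid = 20  [D.env + 9]
27. n11.cnt = false  [D.sig == D.env]
28. n3.off = -9  [(if D.cnt then S.lab else S.sig) - 38]
29. n1.off = 15  [B₁.off + 24]
30. n0.lab = 0  [B.off - 15]
31. n0.sig = -4  [B.off - 19]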